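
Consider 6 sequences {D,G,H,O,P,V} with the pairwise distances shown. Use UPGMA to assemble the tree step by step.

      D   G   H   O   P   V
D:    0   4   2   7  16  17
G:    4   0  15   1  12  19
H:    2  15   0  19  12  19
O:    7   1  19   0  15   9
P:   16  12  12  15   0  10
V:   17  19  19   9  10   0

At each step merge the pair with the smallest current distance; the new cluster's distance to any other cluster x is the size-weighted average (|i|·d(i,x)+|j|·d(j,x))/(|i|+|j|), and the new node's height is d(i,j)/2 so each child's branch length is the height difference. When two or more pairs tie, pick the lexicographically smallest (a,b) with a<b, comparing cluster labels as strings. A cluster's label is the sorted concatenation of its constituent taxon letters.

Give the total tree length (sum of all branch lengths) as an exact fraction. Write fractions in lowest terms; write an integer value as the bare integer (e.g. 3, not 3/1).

iteration 1: select G,O (d=1); attach at lengths (1/2, 1/2); label the merged cluster GO
  updated: d(D,GO)=11/2, d(GO,H)=17, d(GO,P)=27/2, d(GO,V)=14
iteration 2: select D,H (d=2); attach at lengths (1, 1); label the merged cluster DH
  updated: d(DH,GO)=45/4, d(DH,P)=14, d(DH,V)=18
iteration 3: select P,V (d=10); attach at lengths (5, 5); label the merged cluster PV
  updated: d(DH,PV)=16, d(GO,PV)=55/4
iteration 4: select DH,GO (d=45/4); attach at lengths (37/8, 41/8); label the merged cluster DGHO
  updated: d(DGHO,PV)=119/8
iteration 5: select DGHO,PV (d=119/8); attach at lengths (29/16, 39/16); label the merged cluster DGHOPV
final tree: (((D:1,H:1):37/8,(G:1/2,O:1/2):41/8):29/16,(P:5,V:5):39/16)
total length: 27

27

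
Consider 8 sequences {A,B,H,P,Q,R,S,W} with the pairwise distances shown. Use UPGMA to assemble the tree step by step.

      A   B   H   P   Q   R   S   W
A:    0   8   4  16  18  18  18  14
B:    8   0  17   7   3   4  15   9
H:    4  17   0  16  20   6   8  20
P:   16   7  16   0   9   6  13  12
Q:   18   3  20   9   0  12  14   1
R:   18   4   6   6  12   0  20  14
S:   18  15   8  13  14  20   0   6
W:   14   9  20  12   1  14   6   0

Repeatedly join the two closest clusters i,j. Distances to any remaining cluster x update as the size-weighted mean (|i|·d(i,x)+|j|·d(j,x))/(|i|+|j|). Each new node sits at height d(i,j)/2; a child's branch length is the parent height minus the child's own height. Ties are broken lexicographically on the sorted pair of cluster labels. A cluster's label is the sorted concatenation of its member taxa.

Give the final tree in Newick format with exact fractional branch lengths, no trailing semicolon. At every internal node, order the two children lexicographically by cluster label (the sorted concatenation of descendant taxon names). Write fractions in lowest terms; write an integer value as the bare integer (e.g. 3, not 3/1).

1. join Q+W (d=1) ⇒ QW; edges |Q|=1/2, |W|=1/2
  updated: d(A,QW)=16, d(B,QW)=6, d(H,QW)=20, d(P,QW)=21/2, d(QW,R)=13, d(QW,S)=10
2. join A+H (d=4) ⇒ AH; edges |A|=2, |H|=2
  updated: d(AH,B)=25/2, d(AH,P)=16, d(AH,QW)=18, d(AH,R)=12, d(AH,S)=13
3. join B+R (d=4) ⇒ BR; edges |B|=2, |R|=2
  updated: d(AH,BR)=49/4, d(BR,P)=13/2, d(BR,QW)=19/2, d(BR,S)=35/2
4. join BR+P (d=13/2) ⇒ BPR; edges |BR|=5/4, |P|=13/4
  updated: d(AH,BPR)=27/2, d(BPR,QW)=59/6, d(BPR,S)=16
5. join BPR+QW (d=59/6) ⇒ BPQRW; edges |BPR|=5/3, |QW|=53/12
  updated: d(AH,BPQRW)=153/10, d(BPQRW,S)=68/5
6. join AH+S (d=13) ⇒ AHS; edges |AH|=9/2, |S|=13/2
  updated: d(AHS,BPQRW)=221/15
7. join AHS+BPQRW (d=221/15) ⇒ ABHPQRSW; edges |AHS|=13/15, |BPQRW|=49/20
final tree: (((A:2,H:2):9/2,S:13/2):13/15,(((B:2,R:2):5/4,P:13/4):5/3,(Q:1/2,W:1/2):53/12):49/20)
total length: 339/10

(((A:2,H:2):9/2,S:13/2):13/15,(((B:2,R:2):5/4,P:13/4):5/3,(Q:1/2,W:1/2):53/12):49/20)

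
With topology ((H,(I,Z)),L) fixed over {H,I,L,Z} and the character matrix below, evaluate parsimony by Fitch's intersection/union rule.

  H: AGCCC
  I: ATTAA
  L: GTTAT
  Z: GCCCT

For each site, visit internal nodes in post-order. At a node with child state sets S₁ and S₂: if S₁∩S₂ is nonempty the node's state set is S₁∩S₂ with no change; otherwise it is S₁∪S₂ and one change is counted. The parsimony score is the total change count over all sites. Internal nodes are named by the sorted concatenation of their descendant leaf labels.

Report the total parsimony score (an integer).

10

IZ@0: {A} ∪ {G} = {A,G} (union, +1)
HIZ@0: {A} ∩ {A,G} = {A} (intersection, +0)
HILZ@0: {A} ∪ {G} = {A,G} (union, +1)
IZ@1: {T} ∪ {C} = {C,T} (union, +1)
HIZ@1: {G} ∪ {C,T} = {C,G,T} (union, +1)
HILZ@1: {C,G,T} ∩ {T} = {T} (intersection, +0)
IZ@2: {T} ∪ {C} = {C,T} (union, +1)
HIZ@2: {C} ∩ {C,T} = {C} (intersection, +0)
HILZ@2: {C} ∪ {T} = {C,T} (union, +1)
IZ@3: {A} ∪ {C} = {A,C} (union, +1)
HIZ@3: {C} ∩ {A,C} = {C} (intersection, +0)
HILZ@3: {C} ∪ {A} = {A,C} (union, +1)
IZ@4: {A} ∪ {T} = {A,T} (union, +1)
HIZ@4: {C} ∪ {A,T} = {A,C,T} (union, +1)
HILZ@4: {A,C,T} ∩ {T} = {T} (intersection, +0)
per-site changes: [2, 2, 2, 2, 2]; total = 10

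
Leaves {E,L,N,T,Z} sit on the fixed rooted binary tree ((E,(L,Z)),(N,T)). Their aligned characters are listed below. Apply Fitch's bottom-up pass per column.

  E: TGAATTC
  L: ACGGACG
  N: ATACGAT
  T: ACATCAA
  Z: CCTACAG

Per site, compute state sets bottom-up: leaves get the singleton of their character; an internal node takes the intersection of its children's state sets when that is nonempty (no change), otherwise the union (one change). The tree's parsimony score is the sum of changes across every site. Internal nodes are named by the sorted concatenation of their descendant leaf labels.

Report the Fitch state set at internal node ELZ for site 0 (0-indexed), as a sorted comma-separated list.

LZ@0: {A} ∪ {C} = {A,C} (union, +1)
ELZ@0: {T} ∪ {A,C} = {A,C,T} (union, +1)
NT@0: {A} ∩ {A} = {A} (intersection, +0)
ELNTZ@0: {A,C,T} ∩ {A} = {A} (intersection, +0)
LZ@1: {C} ∩ {C} = {C} (intersection, +0)
ELZ@1: {G} ∪ {C} = {C,G} (union, +1)
NT@1: {T} ∪ {C} = {C,T} (union, +1)
ELNTZ@1: {C,G} ∩ {C,T} = {C} (intersection, +0)
LZ@2: {G} ∪ {T} = {G,T} (union, +1)
ELZ@2: {A} ∪ {G,T} = {A,G,T} (union, +1)
NT@2: {A} ∩ {A} = {A} (intersection, +0)
ELNTZ@2: {A,G,T} ∩ {A} = {A} (intersection, +0)
LZ@3: {G} ∪ {A} = {A,G} (union, +1)
ELZ@3: {A} ∩ {A,G} = {A} (intersection, +0)
NT@3: {C} ∪ {T} = {C,T} (union, +1)
ELNTZ@3: {A} ∪ {C,T} = {A,C,T} (union, +1)
LZ@4: {A} ∪ {C} = {A,C} (union, +1)
ELZ@4: {T} ∪ {A,C} = {A,C,T} (union, +1)
NT@4: {G} ∪ {C} = {C,G} (union, +1)
ELNTZ@4: {A,C,T} ∩ {C,G} = {C} (intersection, +0)
LZ@5: {C} ∪ {A} = {A,C} (union, +1)
ELZ@5: {T} ∪ {A,C} = {A,C,T} (union, +1)
NT@5: {A} ∩ {A} = {A} (intersection, +0)
ELNTZ@5: {A,C,T} ∩ {A} = {A} (intersection, +0)
LZ@6: {G} ∩ {G} = {G} (intersection, +0)
ELZ@6: {C} ∪ {G} = {C,G} (union, +1)
NT@6: {T} ∪ {A} = {A,T} (union, +1)
ELNTZ@6: {C,G} ∪ {A,T} = {A,C,G,T} (union, +1)
per-site changes: [2, 2, 2, 3, 3, 2, 3]; total = 17

A,C,T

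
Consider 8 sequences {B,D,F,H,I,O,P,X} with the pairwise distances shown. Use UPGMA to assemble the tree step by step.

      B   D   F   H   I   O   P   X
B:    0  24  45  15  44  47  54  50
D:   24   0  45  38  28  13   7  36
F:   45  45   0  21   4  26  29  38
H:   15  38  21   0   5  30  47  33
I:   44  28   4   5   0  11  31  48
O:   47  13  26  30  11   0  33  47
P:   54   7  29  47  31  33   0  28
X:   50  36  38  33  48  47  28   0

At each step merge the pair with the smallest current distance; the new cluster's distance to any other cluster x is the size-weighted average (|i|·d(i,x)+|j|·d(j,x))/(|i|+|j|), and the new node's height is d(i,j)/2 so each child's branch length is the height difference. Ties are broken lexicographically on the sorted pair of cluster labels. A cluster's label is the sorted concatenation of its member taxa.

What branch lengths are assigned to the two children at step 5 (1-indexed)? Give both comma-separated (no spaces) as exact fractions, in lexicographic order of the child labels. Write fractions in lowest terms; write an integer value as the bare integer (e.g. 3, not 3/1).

25/2,16

iteration 1: select F,I (d=4); attach at lengths (2, 2); label the merged cluster FI
  updated: d(B,FI)=89/2, d(D,FI)=73/2, d(FI,H)=13, d(FI,O)=37/2, d(FI,P)=30, d(FI,X)=43
iteration 2: select D,P (d=7); attach at lengths (7/2, 7/2); label the merged cluster DP
  updated: d(B,DP)=39, d(DP,FI)=133/4, d(DP,H)=85/2, d(DP,O)=23, d(DP,X)=32
iteration 3: select FI,H (d=13); attach at lengths (9/2, 13/2); label the merged cluster FHI
  updated: d(B,FHI)=104/3, d(DP,FHI)=109/3, d(FHI,O)=67/3, d(FHI,X)=119/3
iteration 4: select FHI,O (d=67/3); attach at lengths (14/3, 67/6); label the merged cluster FHIO
  updated: d(B,FHIO)=151/4, d(DP,FHIO)=33, d(FHIO,X)=83/2
iteration 5: select DP,X (d=32); attach at lengths (25/2, 16); label the merged cluster DPX
  updated: d(B,DPX)=128/3, d(DPX,FHIO)=215/6
iteration 6: select DPX,FHIO (d=215/6); attach at lengths (23/12, 27/4); label the merged cluster DFHIOPX
  updated: d(B,DFHIOPX)=279/7
iteration 7: select B,DFHIOPX (d=279/7); attach at lengths (279/14, 169/84); label the merged cluster BDFHIOPX
final tree: (B:279/14,(((D:7/2,P:7/2):25/2,X:16):23/12,(((F:2,I:2):9/2,H:13/2):14/3,O:67/6):27/4):169/84)
total length: 8143/84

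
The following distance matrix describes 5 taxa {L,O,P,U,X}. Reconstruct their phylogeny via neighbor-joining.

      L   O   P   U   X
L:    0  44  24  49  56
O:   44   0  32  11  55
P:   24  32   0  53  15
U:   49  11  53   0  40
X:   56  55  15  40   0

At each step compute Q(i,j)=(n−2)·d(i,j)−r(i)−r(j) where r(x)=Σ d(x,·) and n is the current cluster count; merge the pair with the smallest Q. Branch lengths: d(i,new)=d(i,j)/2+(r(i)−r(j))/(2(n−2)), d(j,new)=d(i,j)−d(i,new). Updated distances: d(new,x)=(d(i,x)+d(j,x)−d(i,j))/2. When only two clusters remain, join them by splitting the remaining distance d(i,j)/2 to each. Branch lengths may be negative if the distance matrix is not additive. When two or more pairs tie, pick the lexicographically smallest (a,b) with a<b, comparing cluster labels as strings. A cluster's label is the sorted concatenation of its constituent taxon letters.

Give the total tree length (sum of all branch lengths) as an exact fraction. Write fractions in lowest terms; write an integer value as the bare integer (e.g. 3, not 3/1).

iteration 1: select O,U (d=11, Q=-262); attach at lengths (11/3, 22/3); label the merged cluster OU
  updated: d(L,OU)=41, d(OU,P)=37, d(OU,X)=42
iteration 2: select L,OU (d=41, Q=-159); attach at lengths (83/4, 81/4); label the merged cluster LOU
  updated: d(LOU,P)=10, d(LOU,X)=57/2
iteration 3: select LOU,P (d=10, Q=-107/2); attach at lengths (47/4, -7/4); label the merged cluster LOPU
  updated: d(LOPU,X)=67/4
iteration 4: select LOPU,X (d=67/4); attach at lengths (67/8, 67/8); label the merged cluster LOPUX
final tree: (((L:83/4,(O:11/3,U:22/3):81/4):47/4,P:-7/4):67/8,X:67/8)
total length: 315/4

315/4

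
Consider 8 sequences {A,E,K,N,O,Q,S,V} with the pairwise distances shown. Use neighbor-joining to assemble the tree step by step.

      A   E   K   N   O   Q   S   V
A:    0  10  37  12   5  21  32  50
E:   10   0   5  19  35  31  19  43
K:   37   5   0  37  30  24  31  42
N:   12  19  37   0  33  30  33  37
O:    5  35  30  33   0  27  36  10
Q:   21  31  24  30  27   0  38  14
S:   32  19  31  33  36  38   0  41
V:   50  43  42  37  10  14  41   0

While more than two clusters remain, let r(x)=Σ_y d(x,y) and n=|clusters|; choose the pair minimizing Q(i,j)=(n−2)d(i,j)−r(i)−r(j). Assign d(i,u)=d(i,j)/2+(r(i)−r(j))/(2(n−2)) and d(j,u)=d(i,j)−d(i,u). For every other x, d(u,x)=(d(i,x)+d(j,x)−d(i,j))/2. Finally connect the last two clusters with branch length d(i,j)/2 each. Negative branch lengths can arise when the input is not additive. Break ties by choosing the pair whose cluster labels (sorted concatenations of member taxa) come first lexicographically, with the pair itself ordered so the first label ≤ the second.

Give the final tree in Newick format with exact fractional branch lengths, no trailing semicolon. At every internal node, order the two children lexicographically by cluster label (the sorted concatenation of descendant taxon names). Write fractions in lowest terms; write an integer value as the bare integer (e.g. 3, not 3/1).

(((A:13/4,N:35/4):81/16,((E:-11/5,K:36/5):163/24,S:377/24):89/16):113/32,((O:-1/12,V:121/12):8,Q:15/2):113/32)

1. join O+V (d=10, Q=-353) ⇒ OV; edges |O|=-1/12, |V|=121/12
  updated: d(A,OV)=45/2, d(E,OV)=34, d(K,OV)=31, d(N,OV)=30, d(OV,Q)=31/2, d(OV,S)=67/2
2. join E+K (d=5, Q=-258) ⇒ EK; edges |E|=-11/5, |K|=36/5
  updated: d(A,EK)=21, d(EK,N)=51/2, d(EK,OV)=30, d(EK,Q)=25, d(EK,S)=45/2
3. join OV+Q (d=31/2, Q=-199) ⇒ OQV; edges |OV|=8, |Q|=15/2
  updated: d(A,OQV)=14, d(EK,OQV)=79/4, d(N,OQV)=89/4, d(OQV,S)=28
4. join EK+S (d=45/2, Q=-547/4) ⇒ EKS; edges |EK|=163/24, |S|=377/24
  updated: d(A,EKS)=61/4, d(EKS,N)=18, d(EKS,OQV)=101/8
5. join A+N (d=12, Q=-139/2) ⇒ AN; edges |A|=13/4, |N|=35/4
  updated: d(AN,EKS)=85/8, d(AN,OQV)=97/8
6. join AN+EKS (d=85/8, Q=-283/8) ⇒ AEKNS; edges |AN|=81/16, |EKS|=89/16
  updated: d(AEKNS,OQV)=113/16
7. join AEKNS+OQV (d=113/16) ⇒ AEKNOQSV; edges |AEKNS|=113/32, |OQV|=113/32
final tree: (((A:13/4,N:35/4):81/16,((E:-11/5,K:36/5):163/24,S:377/24):89/16):113/32,((O:-1/12,V:121/12):8,Q:15/2):113/32)
total length: 1323/16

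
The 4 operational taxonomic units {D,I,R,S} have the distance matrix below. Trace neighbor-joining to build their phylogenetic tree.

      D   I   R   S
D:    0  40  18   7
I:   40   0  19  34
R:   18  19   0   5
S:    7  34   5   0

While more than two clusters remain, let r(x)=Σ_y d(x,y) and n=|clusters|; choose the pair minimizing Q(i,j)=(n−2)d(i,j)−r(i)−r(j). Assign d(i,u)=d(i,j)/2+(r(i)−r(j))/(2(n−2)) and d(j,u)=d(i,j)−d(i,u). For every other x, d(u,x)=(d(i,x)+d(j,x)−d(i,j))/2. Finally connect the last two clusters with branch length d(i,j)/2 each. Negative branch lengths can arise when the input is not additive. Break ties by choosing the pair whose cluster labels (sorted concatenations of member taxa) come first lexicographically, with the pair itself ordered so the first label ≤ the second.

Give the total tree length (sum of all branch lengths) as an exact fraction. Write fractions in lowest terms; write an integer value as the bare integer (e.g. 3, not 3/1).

149/4

1. join D+S (d=7, Q=-97) ⇒ DS; edges |D|=33/4, |S|=-5/4
  updated: d(DS,I)=67/2, d(DS,R)=8
2. join DS+I (d=67/2, Q=-121/2) ⇒ DIS; edges |DS|=45/4, |I|=89/4
  updated: d(DIS,R)=-13/4
3. join DIS+R (d=-13/4) ⇒ DIRS; edges |DIS|=-13/8, |R|=-13/8
final tree: (((D:33/4,S:-5/4):45/4,I:89/4):-13/8,R:-13/8)
total length: 149/4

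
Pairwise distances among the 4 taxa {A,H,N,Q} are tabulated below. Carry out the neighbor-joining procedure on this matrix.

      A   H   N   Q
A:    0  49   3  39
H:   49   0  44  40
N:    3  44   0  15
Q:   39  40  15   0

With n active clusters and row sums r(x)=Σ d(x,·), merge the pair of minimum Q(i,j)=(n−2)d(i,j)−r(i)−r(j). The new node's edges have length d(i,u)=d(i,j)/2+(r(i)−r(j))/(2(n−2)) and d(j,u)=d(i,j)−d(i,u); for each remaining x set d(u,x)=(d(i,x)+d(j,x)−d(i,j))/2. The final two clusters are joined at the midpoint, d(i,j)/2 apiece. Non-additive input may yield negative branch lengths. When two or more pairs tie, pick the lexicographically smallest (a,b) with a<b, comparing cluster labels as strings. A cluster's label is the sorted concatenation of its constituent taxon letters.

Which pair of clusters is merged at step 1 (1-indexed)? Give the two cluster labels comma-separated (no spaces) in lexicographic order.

A,N

step 1: merge (A,N) at d=3, Q=-147; branch lengths A→35/4, N→-23/4; new cluster AN
  updated: d(AN,H)=45, d(AN,Q)=51/2
step 2: merge (AN,H) at d=45, Q=-221/2; branch lengths AN→61/4, H→119/4; new cluster AHN
  updated: d(AHN,Q)=41/4
step 3: merge (AHN,Q) at d=41/4; branch lengths AHN→41/8, Q→41/8; new cluster AHNQ
final tree: (((A:35/4,N:-23/4):61/4,H:119/4):41/8,Q:41/8)
total length: 233/4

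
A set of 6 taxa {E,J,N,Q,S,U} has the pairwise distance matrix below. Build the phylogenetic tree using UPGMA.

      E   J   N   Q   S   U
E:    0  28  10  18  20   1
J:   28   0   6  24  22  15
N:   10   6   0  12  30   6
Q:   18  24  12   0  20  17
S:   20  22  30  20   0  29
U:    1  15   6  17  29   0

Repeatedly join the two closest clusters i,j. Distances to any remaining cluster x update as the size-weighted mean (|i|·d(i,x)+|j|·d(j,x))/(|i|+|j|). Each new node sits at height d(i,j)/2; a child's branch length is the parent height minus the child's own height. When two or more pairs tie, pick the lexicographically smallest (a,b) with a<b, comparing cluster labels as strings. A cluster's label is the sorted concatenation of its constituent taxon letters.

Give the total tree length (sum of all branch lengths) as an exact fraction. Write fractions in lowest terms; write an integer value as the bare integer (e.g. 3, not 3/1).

879/20

1. join E+U (d=1) ⇒ EU; edges |E|=1/2, |U|=1/2
  updated: d(EU,J)=43/2, d(EU,N)=8, d(EU,Q)=35/2, d(EU,S)=49/2
2. join J+N (d=6) ⇒ JN; edges |J|=3, |N|=3
  updated: d(EU,JN)=59/4, d(JN,Q)=18, d(JN,S)=26
3. join EU+JN (d=59/4) ⇒ EJNU; edges |EU|=55/8, |JN|=35/8
  updated: d(EJNU,Q)=71/4, d(EJNU,S)=101/4
4. join EJNU+Q (d=71/4) ⇒ EJNQU; edges |EJNU|=3/2, |Q|=71/8
  updated: d(EJNQU,S)=121/5
5. join EJNQU+S (d=121/5) ⇒ EJNQSU; edges |EJNQU|=129/40, |S|=121/10
final tree: ((((E:1/2,U:1/2):55/8,(J:3,N:3):35/8):3/2,Q:71/8):129/40,S:121/10)
total length: 879/20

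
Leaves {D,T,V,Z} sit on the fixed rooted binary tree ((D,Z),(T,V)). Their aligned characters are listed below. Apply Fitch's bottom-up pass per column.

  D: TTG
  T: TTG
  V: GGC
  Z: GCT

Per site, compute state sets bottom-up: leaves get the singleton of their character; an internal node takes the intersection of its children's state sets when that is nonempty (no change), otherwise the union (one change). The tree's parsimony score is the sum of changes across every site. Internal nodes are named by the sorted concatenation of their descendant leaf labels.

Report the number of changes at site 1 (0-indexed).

2

site 0, node DZ: D={T} ∪ Z={G} → {G,T} (+1)
site 0, node TV: T={T} ∪ V={G} → {G,T} (+1)
site 0, node DTVZ: DZ={G,T} ∩ TV={G,T} → {G,T} (+0)
site 1, node DZ: D={T} ∪ Z={C} → {C,T} (+1)
site 1, node TV: T={T} ∪ V={G} → {G,T} (+1)
site 1, node DTVZ: DZ={C,T} ∩ TV={G,T} → {T} (+0)
site 2, node DZ: D={G} ∪ Z={T} → {G,T} (+1)
site 2, node TV: T={G} ∪ V={C} → {C,G} (+1)
site 2, node DTVZ: DZ={G,T} ∩ TV={C,G} → {G} (+0)
per-site changes: [2, 2, 2]; total = 6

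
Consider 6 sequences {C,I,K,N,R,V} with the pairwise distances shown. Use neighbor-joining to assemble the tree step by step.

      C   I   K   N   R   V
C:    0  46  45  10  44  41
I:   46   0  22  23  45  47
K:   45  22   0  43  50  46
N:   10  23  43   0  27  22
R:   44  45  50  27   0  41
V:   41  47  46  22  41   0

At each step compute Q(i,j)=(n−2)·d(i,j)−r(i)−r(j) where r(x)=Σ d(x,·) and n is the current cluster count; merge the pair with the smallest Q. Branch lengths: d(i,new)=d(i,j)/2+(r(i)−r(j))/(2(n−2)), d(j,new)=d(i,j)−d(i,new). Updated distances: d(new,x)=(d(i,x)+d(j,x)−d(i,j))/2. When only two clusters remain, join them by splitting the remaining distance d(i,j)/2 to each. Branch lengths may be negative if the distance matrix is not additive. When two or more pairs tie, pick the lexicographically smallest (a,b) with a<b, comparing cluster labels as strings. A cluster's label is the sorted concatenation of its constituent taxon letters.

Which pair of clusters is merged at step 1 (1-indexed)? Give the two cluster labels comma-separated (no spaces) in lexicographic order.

1. join I+K (d=22, Q=-301) ⇒ IK; edges |I|=65/8, |K|=111/8
  updated: d(C,IK)=69/2, d(IK,N)=22, d(IK,R)=73/2, d(IK,V)=71/2
2. join C+N (d=10, Q=-361/2) ⇒ CN; edges |C|=157/12, |N|=-37/12
  updated: d(CN,IK)=93/4, d(CN,R)=61/2, d(CN,V)=53/2
3. join CN+V (d=53/2, Q=-521/4) ⇒ CNV; edges |CN|=121/16, |V|=303/16
  updated: d(CNV,IK)=129/8, d(CNV,R)=45/2
4. join CNV+IK (d=129/8, Q=-601/8) ⇒ CIKNV; edges |CNV|=17/16, |IK|=241/16
  updated: d(CIKNV,R)=343/16
5. join CIKNV+R (d=343/16) ⇒ CIKNRV; edges |CIKNV|=343/32, |R|=343/32
final tree: ((((C:157/12,N:-37/12):121/16,V:303/16):17/16,(I:65/8,K:111/8):241/16):343/32,R:343/32)
total length: 1537/16

I,K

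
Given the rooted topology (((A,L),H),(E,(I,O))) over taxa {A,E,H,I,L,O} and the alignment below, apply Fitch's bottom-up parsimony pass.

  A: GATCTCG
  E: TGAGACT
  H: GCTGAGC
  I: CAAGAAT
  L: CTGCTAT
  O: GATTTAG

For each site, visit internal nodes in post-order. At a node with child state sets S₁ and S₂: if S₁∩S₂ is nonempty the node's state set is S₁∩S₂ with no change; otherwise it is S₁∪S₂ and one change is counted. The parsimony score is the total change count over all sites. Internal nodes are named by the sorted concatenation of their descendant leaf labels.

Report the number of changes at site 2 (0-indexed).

3

AL@0: {G} ∪ {C} = {C,G} (union, +1)
AHL@0: {C,G} ∩ {G} = {G} (intersection, +0)
IO@0: {C} ∪ {G} = {C,G} (union, +1)
EIO@0: {T} ∪ {C,G} = {C,G,T} (union, +1)
AEHILO@0: {G} ∩ {C,G,T} = {G} (intersection, +0)
AL@1: {A} ∪ {T} = {A,T} (union, +1)
AHL@1: {A,T} ∪ {C} = {A,C,T} (union, +1)
IO@1: {A} ∩ {A} = {A} (intersection, +0)
EIO@1: {G} ∪ {A} = {A,G} (union, +1)
AEHILO@1: {A,C,T} ∩ {A,G} = {A} (intersection, +0)
AL@2: {T} ∪ {G} = {G,T} (union, +1)
AHL@2: {G,T} ∩ {T} = {T} (intersection, +0)
IO@2: {A} ∪ {T} = {A,T} (union, +1)
EIO@2: {A} ∩ {A,T} = {A} (intersection, +0)
AEHILO@2: {T} ∪ {A} = {A,T} (union, +1)
AL@3: {C} ∩ {C} = {C} (intersection, +0)
AHL@3: {C} ∪ {G} = {C,G} (union, +1)
IO@3: {G} ∪ {T} = {G,T} (union, +1)
EIO@3: {G} ∩ {G,T} = {G} (intersection, +0)
AEHILO@3: {C,G} ∩ {G} = {G} (intersection, +0)
AL@4: {T} ∩ {T} = {T} (intersection, +0)
AHL@4: {T} ∪ {A} = {A,T} (union, +1)
IO@4: {A} ∪ {T} = {A,T} (union, +1)
EIO@4: {A} ∩ {A,T} = {A} (intersection, +0)
AEHILO@4: {A,T} ∩ {A} = {A} (intersection, +0)
AL@5: {C} ∪ {A} = {A,C} (union, +1)
AHL@5: {A,C} ∪ {G} = {A,C,G} (union, +1)
IO@5: {A} ∩ {A} = {A} (intersection, +0)
EIO@5: {C} ∪ {A} = {A,C} (union, +1)
AEHILO@5: {A,C,G} ∩ {A,C} = {A,C} (intersection, +0)
AL@6: {G} ∪ {T} = {G,T} (union, +1)
AHL@6: {G,T} ∪ {C} = {C,G,T} (union, +1)
IO@6: {T} ∪ {G} = {G,T} (union, +1)
EIO@6: {T} ∩ {G,T} = {T} (intersection, +0)
AEHILO@6: {C,G,T} ∩ {T} = {T} (intersection, +0)
per-site changes: [3, 3, 3, 2, 2, 3, 3]; total = 19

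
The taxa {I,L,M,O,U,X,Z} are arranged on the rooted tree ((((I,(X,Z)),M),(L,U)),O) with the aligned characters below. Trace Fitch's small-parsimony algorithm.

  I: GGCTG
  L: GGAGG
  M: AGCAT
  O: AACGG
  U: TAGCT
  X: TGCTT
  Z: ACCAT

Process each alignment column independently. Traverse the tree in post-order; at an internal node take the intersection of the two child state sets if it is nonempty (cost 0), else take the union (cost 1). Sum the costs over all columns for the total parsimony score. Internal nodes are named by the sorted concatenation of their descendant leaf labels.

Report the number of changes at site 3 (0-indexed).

site 0, node XZ: X={T} ∪ Z={A} → {A,T} (+1)
site 0, node IXZ: I={G} ∪ XZ={A,T} → {A,G,T} (+1)
site 0, node IMXZ: IXZ={A,G,T} ∩ M={A} → {A} (+0)
site 0, node LU: L={G} ∪ U={T} → {G,T} (+1)
site 0, node ILMUXZ: IMXZ={A} ∪ LU={G,T} → {A,G,T} (+1)
site 0, node ILMOUXZ: ILMUXZ={A,G,T} ∩ O={A} → {A} (+0)
site 1, node XZ: X={G} ∪ Z={C} → {C,G} (+1)
site 1, node IXZ: I={G} ∩ XZ={C,G} → {G} (+0)
site 1, node IMXZ: IXZ={G} ∩ M={G} → {G} (+0)
site 1, node LU: L={G} ∪ U={A} → {A,G} (+1)
site 1, node ILMUXZ: IMXZ={G} ∩ LU={A,G} → {G} (+0)
site 1, node ILMOUXZ: ILMUXZ={G} ∪ O={A} → {A,G} (+1)
site 2, node XZ: X={C} ∩ Z={C} → {C} (+0)
site 2, node IXZ: I={C} ∩ XZ={C} → {C} (+0)
site 2, node IMXZ: IXZ={C} ∩ M={C} → {C} (+0)
site 2, node LU: L={A} ∪ U={G} → {A,G} (+1)
site 2, node ILMUXZ: IMXZ={C} ∪ LU={A,G} → {A,C,G} (+1)
site 2, node ILMOUXZ: ILMUXZ={A,C,G} ∩ O={C} → {C} (+0)
site 3, node XZ: X={T} ∪ Z={A} → {A,T} (+1)
site 3, node IXZ: I={T} ∩ XZ={A,T} → {T} (+0)
site 3, node IMXZ: IXZ={T} ∪ M={A} → {A,T} (+1)
site 3, node LU: L={G} ∪ U={C} → {C,G} (+1)
site 3, node ILMUXZ: IMXZ={A,T} ∪ LU={C,G} → {A,C,G,T} (+1)
site 3, node ILMOUXZ: ILMUXZ={A,C,G,T} ∩ O={G} → {G} (+0)
site 4, node XZ: X={T} ∩ Z={T} → {T} (+0)
site 4, node IXZ: I={G} ∪ XZ={T} → {G,T} (+1)
site 4, node IMXZ: IXZ={G,T} ∩ M={T} → {T} (+0)
site 4, node LU: L={G} ∪ U={T} → {G,T} (+1)
site 4, node ILMUXZ: IMXZ={T} ∩ LU={G,T} → {T} (+0)
site 4, node ILMOUXZ: ILMUXZ={T} ∪ O={G} → {G,T} (+1)
per-site changes: [4, 3, 2, 4, 3]; total = 16

4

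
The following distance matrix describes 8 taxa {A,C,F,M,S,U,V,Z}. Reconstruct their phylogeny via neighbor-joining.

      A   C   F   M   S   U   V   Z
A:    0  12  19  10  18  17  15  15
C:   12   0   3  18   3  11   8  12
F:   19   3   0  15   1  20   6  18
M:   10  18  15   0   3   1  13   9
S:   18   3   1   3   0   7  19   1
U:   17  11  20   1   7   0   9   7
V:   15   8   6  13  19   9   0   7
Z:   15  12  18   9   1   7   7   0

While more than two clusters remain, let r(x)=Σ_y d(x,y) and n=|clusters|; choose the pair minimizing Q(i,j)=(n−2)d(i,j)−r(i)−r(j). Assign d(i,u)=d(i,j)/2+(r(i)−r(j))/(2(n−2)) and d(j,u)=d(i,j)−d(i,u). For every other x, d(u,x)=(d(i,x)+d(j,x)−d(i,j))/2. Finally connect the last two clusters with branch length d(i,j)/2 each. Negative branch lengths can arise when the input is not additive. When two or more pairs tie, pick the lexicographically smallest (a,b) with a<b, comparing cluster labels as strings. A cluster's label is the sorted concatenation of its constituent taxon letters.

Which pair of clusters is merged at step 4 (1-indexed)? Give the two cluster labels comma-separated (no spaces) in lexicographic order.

step 1: merge (M,U) at d=1, Q=-135; branch lengths M→1/4, U→3/4; new cluster MU
  updated: d(A,MU)=13, d(C,MU)=14, d(F,MU)=17, d(MU,S)=9/2, d(MU,V)=21/2, d(MU,Z)=15/2
step 2: merge (F,S) at d=1, Q=-211/2; branch lengths F→9/4, S→-5/4; new cluster FS
  updated: d(A,FS)=18, d(C,FS)=5/2, d(FS,MU)=41/4, d(FS,V)=12, d(FS,Z)=9
step 3: merge (C,FS) at d=5/2, Q=-361/4; branch lengths C→27/32, FS→53/32; new cluster CFS
  updated: d(A,CFS)=55/4, d(CFS,MU)=87/8, d(CFS,V)=35/4, d(CFS,Z)=37/4
step 4: merge (A,MU) at d=13, Q=-477/8; branch lengths A→431/48, MU→193/48; new cluster AMU
  updated: d(AMU,CFS)=93/16, d(AMU,V)=25/4, d(AMU,Z)=19/4
step 5: merge (AMU,CFS) at d=93/16, Q=-29; branch lengths AMU→37/32, CFS→149/32; new cluster ACFMSU
  updated: d(ACFMSU,V)=147/32, d(ACFMSU,Z)=131/32
step 6: merge (ACFMSU,V) at d=147/32, Q=-251/16; branch lengths ACFMSU→27/32, V→15/4; new cluster ACFMSUV
  updated: d(ACFMSUV,Z)=13/4
step 7: merge (ACFMSUV,Z) at d=13/4; branch lengths ACFMSUV→13/8, Z→13/8; new cluster ACFMSUVZ
final tree: ((((A:431/48,(M:1/4,U:3/4):193/48):37/32,(C:27/32,(F:9/4,S:-5/4):53/32):149/32):27/32,V:15/4):13/8,Z:13/8)
total length: 997/32

A,MU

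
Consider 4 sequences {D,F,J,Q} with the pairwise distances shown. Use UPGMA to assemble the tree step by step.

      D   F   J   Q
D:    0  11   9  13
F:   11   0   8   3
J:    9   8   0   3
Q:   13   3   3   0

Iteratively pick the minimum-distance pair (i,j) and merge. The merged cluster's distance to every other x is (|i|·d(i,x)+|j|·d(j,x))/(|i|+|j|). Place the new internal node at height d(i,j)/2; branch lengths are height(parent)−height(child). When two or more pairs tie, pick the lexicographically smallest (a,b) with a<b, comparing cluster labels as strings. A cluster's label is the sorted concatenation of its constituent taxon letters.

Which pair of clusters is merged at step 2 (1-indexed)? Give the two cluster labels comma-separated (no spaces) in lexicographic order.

1. join F+Q (d=3) ⇒ FQ; edges |F|=3/2, |Q|=3/2
  updated: d(D,FQ)=12, d(FQ,J)=11/2
2. join FQ+J (d=11/2) ⇒ FJQ; edges |FQ|=5/4, |J|=11/4
  updated: d(D,FJQ)=11
3. join D+FJQ (d=11) ⇒ DFJQ; edges |D|=11/2, |FJQ|=11/4
final tree: (D:11/2,((F:3/2,Q:3/2):5/4,J:11/4):11/4)
total length: 61/4

FQ,J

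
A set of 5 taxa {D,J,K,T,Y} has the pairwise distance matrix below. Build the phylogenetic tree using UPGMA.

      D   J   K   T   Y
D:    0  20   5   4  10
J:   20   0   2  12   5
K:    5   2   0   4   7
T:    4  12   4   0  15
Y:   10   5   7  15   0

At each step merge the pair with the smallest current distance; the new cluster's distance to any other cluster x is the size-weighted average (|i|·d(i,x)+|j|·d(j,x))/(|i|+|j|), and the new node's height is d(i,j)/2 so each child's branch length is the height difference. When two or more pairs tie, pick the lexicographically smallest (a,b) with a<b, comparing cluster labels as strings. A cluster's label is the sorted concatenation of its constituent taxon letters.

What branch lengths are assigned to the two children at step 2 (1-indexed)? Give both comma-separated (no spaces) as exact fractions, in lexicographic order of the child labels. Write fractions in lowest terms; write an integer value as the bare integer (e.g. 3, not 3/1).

2,2

iteration 1: select J,K (d=2); attach at lengths (1, 1); label the merged cluster JK
  updated: d(D,JK)=25/2, d(JK,T)=8, d(JK,Y)=6
iteration 2: select D,T (d=4); attach at lengths (2, 2); label the merged cluster DT
  updated: d(DT,JK)=41/4, d(DT,Y)=25/2
iteration 3: select JK,Y (d=6); attach at lengths (2, 3); label the merged cluster JKY
  updated: d(DT,JKY)=11
iteration 4: select DT,JKY (d=11); attach at lengths (7/2, 5/2); label the merged cluster DJKTY
final tree: ((D:2,T:2):7/2,((J:1,K:1):2,Y:3):5/2)
total length: 17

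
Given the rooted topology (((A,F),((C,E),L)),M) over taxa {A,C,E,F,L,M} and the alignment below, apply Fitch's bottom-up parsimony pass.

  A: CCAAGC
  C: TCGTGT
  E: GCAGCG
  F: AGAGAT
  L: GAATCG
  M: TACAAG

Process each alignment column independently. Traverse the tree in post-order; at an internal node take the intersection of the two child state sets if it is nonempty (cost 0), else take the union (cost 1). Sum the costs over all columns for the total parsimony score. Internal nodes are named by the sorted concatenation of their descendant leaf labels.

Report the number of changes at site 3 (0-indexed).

AF@0: {C} ∪ {A} = {A,C} (union, +1)
CE@0: {T} ∪ {G} = {G,T} (union, +1)
CEL@0: {G,T} ∩ {G} = {G} (intersection, +0)
ACEFL@0: {A,C} ∪ {G} = {A,C,G} (union, +1)
ACEFLM@0: {A,C,G} ∪ {T} = {A,C,G,T} (union, +1)
AF@1: {C} ∪ {G} = {C,G} (union, +1)
CE@1: {C} ∩ {C} = {C} (intersection, +0)
CEL@1: {C} ∪ {A} = {A,C} (union, +1)
ACEFL@1: {C,G} ∩ {A,C} = {C} (intersection, +0)
ACEFLM@1: {C} ∪ {A} = {A,C} (union, +1)
AF@2: {A} ∩ {A} = {A} (intersection, +0)
CE@2: {G} ∪ {A} = {A,G} (union, +1)
CEL@2: {A,G} ∩ {A} = {A} (intersection, +0)
ACEFL@2: {A} ∩ {A} = {A} (intersection, +0)
ACEFLM@2: {A} ∪ {C} = {A,C} (union, +1)
AF@3: {A} ∪ {G} = {A,G} (union, +1)
CE@3: {T} ∪ {G} = {G,T} (union, +1)
CEL@3: {G,T} ∩ {T} = {T} (intersection, +0)
ACEFL@3: {A,G} ∪ {T} = {A,G,T} (union, +1)
ACEFLM@3: {A,G,T} ∩ {A} = {A} (intersection, +0)
AF@4: {G} ∪ {A} = {A,G} (union, +1)
CE@4: {G} ∪ {C} = {C,G} (union, +1)
CEL@4: {C,G} ∩ {C} = {C} (intersection, +0)
ACEFL@4: {A,G} ∪ {C} = {A,C,G} (union, +1)
ACEFLM@4: {A,C,G} ∩ {A} = {A} (intersection, +0)
AF@5: {C} ∪ {T} = {C,T} (union, +1)
CE@5: {T} ∪ {G} = {G,T} (union, +1)
CEL@5: {G,T} ∩ {G} = {G} (intersection, +0)
ACEFL@5: {C,T} ∪ {G} = {C,G,T} (union, +1)
ACEFLM@5: {C,G,T} ∩ {G} = {G} (intersection, +0)
per-site changes: [4, 3, 2, 3, 3, 3]; total = 18

3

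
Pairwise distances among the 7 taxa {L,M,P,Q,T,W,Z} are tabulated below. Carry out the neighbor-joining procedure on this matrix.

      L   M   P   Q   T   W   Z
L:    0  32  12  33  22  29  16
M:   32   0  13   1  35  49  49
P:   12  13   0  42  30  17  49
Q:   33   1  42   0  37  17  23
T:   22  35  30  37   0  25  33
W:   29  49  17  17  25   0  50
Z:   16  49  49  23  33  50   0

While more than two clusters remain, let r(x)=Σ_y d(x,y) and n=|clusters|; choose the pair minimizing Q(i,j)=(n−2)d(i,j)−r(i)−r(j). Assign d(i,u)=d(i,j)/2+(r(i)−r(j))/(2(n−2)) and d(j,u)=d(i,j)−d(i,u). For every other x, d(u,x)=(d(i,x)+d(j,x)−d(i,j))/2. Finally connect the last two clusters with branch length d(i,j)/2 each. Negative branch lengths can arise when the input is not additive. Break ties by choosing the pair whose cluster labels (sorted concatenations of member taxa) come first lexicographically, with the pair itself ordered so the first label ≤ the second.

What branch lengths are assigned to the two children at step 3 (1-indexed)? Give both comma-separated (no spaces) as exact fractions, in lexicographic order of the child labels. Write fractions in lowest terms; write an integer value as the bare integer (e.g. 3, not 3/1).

83/12,121/12

1. join M+Q (d=1, Q=-327) ⇒ MQ; edges |M|=31/10, |Q|=-21/10
  updated: d(L,MQ)=32, d(MQ,P)=27, d(MQ,T)=71/2, d(MQ,W)=65/2, d(MQ,Z)=71/2
2. join L+Z (d=16, Q=-461/2) ⇒ LZ; edges |L|=-17/16, |Z|=273/16
  updated: d(LZ,MQ)=103/4, d(LZ,P)=45/2, d(LZ,T)=39/2, d(LZ,W)=63/2
3. join P+W (d=17, Q=-303/2) ⇒ PW; edges |P|=83/12, |W|=121/12
  updated: d(LZ,PW)=37/2, d(MQ,PW)=85/4, d(PW,T)=19
4. join LZ+T (d=39/2, Q=-395/4) ⇒ LTZ; edges |LZ|=115/16, |T|=197/16
  updated: d(LTZ,MQ)=167/8, d(LTZ,PW)=9
5. join LTZ+MQ (d=167/8, Q=-409/8) ⇒ LMQTZ; edges |LTZ|=69/16, |MQ|=265/16
  updated: d(LMQTZ,PW)=75/16
6. join LMQTZ+PW (d=75/16) ⇒ LMPQTWZ; edges |LMQTZ|=75/32, |PW|=75/32
final tree: ((((L:-17/16,Z:273/16):115/16,T:197/16):69/16,(M:31/10,Q:-21/10):265/16):75/32,(P:83/12,W:121/12):75/32)
total length: 1265/16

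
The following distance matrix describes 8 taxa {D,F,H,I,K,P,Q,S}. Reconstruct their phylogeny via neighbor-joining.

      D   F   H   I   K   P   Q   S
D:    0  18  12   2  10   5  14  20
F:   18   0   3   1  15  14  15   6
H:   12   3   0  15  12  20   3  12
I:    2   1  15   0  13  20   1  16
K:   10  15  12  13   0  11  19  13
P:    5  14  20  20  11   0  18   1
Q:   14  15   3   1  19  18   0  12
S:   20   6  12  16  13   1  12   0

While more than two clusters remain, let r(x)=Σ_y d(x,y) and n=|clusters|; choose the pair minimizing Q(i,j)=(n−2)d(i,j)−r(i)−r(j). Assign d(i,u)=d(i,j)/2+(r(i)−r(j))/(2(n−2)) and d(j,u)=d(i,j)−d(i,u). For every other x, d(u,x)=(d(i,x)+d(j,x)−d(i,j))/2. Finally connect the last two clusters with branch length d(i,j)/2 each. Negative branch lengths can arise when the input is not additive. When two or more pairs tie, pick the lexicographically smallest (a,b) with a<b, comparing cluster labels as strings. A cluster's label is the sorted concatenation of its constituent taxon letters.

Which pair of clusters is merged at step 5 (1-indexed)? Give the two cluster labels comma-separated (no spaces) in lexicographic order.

step 1: merge (P,S) at d=1, Q=-163; branch lengths P→5/4, S→-1/4; new cluster PS
  updated: d(D,PS)=12, d(F,PS)=19/2, d(H,PS)=31/2, d(I,PS)=35/2, d(K,PS)=23/2, d(PS,Q)=29/2
step 2: merge (H,Q) at d=3, Q=-112; branch lengths H→9/10, Q→21/10; new cluster HQ
  updated: d(D,HQ)=23/2, d(F,HQ)=15/2, d(HQ,I)=13/2, d(HQ,K)=14, d(HQ,PS)=27/2
step 3: merge (F,I) at d=1, Q=-87; branch lengths F→15/8, I→-7/8; new cluster FI
  updated: d(D,FI)=19/2, d(FI,HQ)=13/2, d(FI,K)=27/2, d(FI,PS)=13
step 4: merge (FI,HQ) at d=13/2, Q=-137/2; branch lengths FI→11/4, HQ→15/4; new cluster FHIQ
  updated: d(D,FHIQ)=29/4, d(FHIQ,K)=21/2, d(FHIQ,PS)=10
step 5: merge (D,FHIQ) at d=29/4, Q=-85/2; branch lengths D→4, FHIQ→13/4; new cluster DFHIQ
  updated: d(DFHIQ,K)=53/8, d(DFHIQ,PS)=59/8
step 6: merge (DFHIQ,K) at d=53/8, Q=-51/2; branch lengths DFHIQ→5/4, K→43/8; new cluster DFHIKQ
  updated: d(DFHIKQ,PS)=49/8
step 7: merge (DFHIKQ,PS) at d=49/8; branch lengths DFHIKQ→49/16, PS→49/16; new cluster DFHIKPQS
final tree: (((D:4,((F:15/8,I:-7/8):11/4,(H:9/10,Q:21/10):15/4):13/4):5/4,K:43/8):49/16,(P:5/4,S:-1/4):49/16)
total length: 63/2

D,FHIQ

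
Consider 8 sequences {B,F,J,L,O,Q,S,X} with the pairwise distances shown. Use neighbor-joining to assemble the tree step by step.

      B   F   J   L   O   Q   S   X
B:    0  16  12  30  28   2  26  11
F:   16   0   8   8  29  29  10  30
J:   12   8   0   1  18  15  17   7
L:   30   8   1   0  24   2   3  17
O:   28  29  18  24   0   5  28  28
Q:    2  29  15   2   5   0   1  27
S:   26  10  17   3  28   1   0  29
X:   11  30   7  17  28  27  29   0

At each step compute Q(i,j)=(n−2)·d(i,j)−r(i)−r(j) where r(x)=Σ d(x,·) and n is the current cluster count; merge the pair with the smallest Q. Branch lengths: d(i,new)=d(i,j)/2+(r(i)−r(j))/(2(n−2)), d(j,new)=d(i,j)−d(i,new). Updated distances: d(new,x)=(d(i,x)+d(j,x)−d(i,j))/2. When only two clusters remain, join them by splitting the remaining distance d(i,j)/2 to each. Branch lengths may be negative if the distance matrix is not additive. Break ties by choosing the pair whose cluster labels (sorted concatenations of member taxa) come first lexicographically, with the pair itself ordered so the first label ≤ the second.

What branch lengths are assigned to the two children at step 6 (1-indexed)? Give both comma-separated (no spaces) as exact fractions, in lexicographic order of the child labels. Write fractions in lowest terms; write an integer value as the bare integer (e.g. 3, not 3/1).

51/32,231/32

step 1: merge (O,Q) at d=5, Q=-211; branch lengths O→109/12, Q→-49/12; new cluster OQ
  updated: d(B,OQ)=25/2, d(F,OQ)=53/2, d(J,OQ)=14, d(L,OQ)=21/2, d(OQ,S)=12, d(OQ,X)=25
step 2: merge (B,X) at d=11, Q=-343/2; branch lengths B→87/20, X→133/20; new cluster BX
  updated: d(BX,F)=35/2, d(BX,J)=4, d(BX,L)=18, d(BX,OQ)=53/4, d(BX,S)=22
step 3: merge (BX,J) at d=4, Q=-411/4; branch lengths BX→187/32, J→-59/32; new cluster BJX
  updated: d(BJX,F)=43/4, d(BJX,L)=15/2, d(BJX,OQ)=93/8, d(BJX,S)=35/2
step 4: merge (BJX,OQ) at d=93/8, Q=-585/8; branch lengths BJX→173/48, OQ→385/48; new cluster BJOQX
  updated: d(BJOQX,F)=205/16, d(BJOQX,L)=51/16, d(BJOQX,S)=143/16
step 5: merge (BJOQX,L) at d=51/16, Q=-131/4; branch lengths BJOQX→137/32, L→-35/32; new cluster BJLOQX
  updated: d(BJLOQX,F)=141/16, d(BJLOQX,S)=35/8
step 6: merge (BJLOQX,F) at d=141/16, Q=-371/16; branch lengths BJLOQX→51/32, F→231/32; new cluster BFJLOQX
  updated: d(BFJLOQX,S)=89/32
step 7: merge (BFJLOQX,S) at d=89/32; branch lengths BFJLOQX→89/64, S→89/64; new cluster BFJLOQSX
final tree: ((((((B:87/20,X:133/20):187/32,J:-59/32):173/48,(O:109/12,Q:-49/12):385/48):137/32,L:-35/32):51/32,F:231/32):89/64,S:89/64)
total length: 1485/32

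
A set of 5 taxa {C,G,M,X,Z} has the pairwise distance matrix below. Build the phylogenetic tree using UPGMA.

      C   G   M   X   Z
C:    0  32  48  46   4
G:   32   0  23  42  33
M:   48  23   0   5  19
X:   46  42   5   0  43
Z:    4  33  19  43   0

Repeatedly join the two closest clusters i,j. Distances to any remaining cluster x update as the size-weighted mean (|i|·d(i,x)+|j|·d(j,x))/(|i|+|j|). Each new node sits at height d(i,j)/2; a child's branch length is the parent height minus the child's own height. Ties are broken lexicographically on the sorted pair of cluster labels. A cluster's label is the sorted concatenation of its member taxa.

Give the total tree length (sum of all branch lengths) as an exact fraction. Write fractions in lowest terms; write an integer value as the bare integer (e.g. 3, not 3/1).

691/12

1. join C+Z (d=4) ⇒ CZ; edges |C|=2, |Z|=2
  updated: d(CZ,G)=65/2, d(CZ,M)=67/2, d(CZ,X)=89/2
2. join M+X (d=5) ⇒ MX; edges |M|=5/2, |X|=5/2
  updated: d(CZ,MX)=39, d(G,MX)=65/2
3. join CZ+G (d=65/2) ⇒ CGZ; edges |CZ|=57/4, |G|=65/4
  updated: d(CGZ,MX)=221/6
4. join CGZ+MX (d=221/6) ⇒ CGMXZ; edges |CGZ|=13/6, |MX|=191/12
final tree: (((C:2,Z:2):57/4,G:65/4):13/6,(M:5/2,X:5/2):191/12)
total length: 691/12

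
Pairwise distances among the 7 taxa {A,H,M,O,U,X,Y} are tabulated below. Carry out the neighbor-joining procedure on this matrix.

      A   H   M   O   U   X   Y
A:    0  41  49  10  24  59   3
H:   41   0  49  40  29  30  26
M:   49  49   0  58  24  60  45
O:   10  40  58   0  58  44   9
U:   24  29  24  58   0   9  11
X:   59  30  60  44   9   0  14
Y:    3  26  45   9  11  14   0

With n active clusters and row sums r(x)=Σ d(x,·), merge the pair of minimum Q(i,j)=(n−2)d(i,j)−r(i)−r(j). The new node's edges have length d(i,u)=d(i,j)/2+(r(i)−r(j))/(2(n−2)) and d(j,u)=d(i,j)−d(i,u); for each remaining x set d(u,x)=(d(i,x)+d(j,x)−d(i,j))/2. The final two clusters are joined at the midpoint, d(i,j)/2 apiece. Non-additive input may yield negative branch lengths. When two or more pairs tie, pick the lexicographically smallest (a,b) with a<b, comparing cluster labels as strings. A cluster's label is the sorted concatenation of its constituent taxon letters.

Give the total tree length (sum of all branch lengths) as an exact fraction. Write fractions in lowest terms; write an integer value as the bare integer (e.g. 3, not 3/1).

1419/16

step 1: merge (A,O) at d=10, Q=-355; branch lengths A→17/10, O→83/10; new cluster AO
  updated: d(AO,H)=71/2, d(AO,M)=97/2, d(AO,U)=36, d(AO,X)=93/2, d(AO,Y)=1
step 2: merge (AO,Y) at d=1, Q=-521/2; branch lengths AO→149/16, Y→-133/16; new cluster AOY
  updated: d(AOY,H)=121/4, d(AOY,M)=185/4, d(AOY,U)=23, d(AOY,X)=119/4
step 3: merge (M,U) at d=24, Q=-769/4; branch lengths M→665/24, U→-89/24; new cluster MU
  updated: d(AOY,MU)=181/8, d(H,MU)=27, d(MU,X)=45/2
step 4: merge (AOY,MU) at d=181/8, Q=-219/2; branch lengths AOY→223/16, MU→139/16; new cluster AMOUY
  updated: d(AMOUY,H)=277/16, d(AMOUY,X)=237/16
step 5: merge (AMOUY,H) at d=277/16, Q=-497/8; branch lengths AMOUY→17/16, H→65/4; new cluster AHMOUY
  updated: d(AHMOUY,X)=55/4
step 6: merge (AHMOUY,X) at d=55/4; branch lengths AHMOUY→55/8, X→55/8; new cluster AHMOUXY
final tree: (((((A:17/10,O:83/10):149/16,Y:-133/16):223/16,(M:665/24,U:-89/24):139/16):17/16,H:65/4):55/8,X:55/8)
total length: 1419/16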